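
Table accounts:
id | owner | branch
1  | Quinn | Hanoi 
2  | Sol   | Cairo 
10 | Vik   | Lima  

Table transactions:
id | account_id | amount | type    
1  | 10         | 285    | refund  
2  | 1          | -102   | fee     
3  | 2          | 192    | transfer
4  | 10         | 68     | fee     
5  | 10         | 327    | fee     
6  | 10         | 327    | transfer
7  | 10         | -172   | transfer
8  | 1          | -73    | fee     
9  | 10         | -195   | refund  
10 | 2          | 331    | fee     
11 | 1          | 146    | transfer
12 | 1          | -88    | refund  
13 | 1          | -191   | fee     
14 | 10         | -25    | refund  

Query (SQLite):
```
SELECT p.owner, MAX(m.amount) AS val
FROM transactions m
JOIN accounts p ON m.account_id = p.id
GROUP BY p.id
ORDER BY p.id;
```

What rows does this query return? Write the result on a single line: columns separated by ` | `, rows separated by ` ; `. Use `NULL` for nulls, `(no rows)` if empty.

Quinn | 146 ; Sol | 331 ; Vik | 327

Join each transactions row to its accounts via account_id.
Group joined rows by accounts.id; compute MAX(m.amount) per group.
  1: ids {2, 8, 11, 12, 13} → MAX(m.amount)=146
  2: ids {3, 10} → MAX(m.amount)=331
  10: ids {1, 4, 5, 6, 7, 9, 14} → MAX(m.amount)=327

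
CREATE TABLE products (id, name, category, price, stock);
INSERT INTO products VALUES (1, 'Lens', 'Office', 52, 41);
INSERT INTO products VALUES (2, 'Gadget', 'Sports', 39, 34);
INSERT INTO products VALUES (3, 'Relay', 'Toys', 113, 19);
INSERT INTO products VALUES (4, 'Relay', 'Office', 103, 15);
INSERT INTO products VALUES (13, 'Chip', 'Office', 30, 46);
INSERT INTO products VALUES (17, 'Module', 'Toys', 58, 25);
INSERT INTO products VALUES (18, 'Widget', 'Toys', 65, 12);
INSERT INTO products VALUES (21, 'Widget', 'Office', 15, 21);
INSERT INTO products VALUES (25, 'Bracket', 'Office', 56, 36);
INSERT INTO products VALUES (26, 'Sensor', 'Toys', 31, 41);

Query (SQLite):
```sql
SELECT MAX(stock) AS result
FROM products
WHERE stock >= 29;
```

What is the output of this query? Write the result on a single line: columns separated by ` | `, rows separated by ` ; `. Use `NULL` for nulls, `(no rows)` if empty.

46

Rows where stock >= 29 → stock values: [41, 34, 46, 36, 41].
MAX of non-NULL values = 46.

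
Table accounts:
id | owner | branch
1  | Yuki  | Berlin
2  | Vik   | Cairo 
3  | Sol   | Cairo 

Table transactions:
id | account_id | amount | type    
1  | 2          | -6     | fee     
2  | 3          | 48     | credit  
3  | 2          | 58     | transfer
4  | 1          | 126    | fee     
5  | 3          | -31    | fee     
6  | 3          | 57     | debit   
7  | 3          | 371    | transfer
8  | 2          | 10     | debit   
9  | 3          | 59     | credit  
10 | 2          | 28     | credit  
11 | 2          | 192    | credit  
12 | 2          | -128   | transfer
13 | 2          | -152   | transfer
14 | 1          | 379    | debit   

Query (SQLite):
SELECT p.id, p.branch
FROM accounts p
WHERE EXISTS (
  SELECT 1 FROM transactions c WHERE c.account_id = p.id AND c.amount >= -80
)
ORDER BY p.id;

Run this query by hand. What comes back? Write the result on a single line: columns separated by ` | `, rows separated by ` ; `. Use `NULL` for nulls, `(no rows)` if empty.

1 | Berlin ; 2 | Cairo ; 3 | Cairo

For each accounts row, check whether any transactions with matching account_id has amount >= -80.
Keep rows where that is true.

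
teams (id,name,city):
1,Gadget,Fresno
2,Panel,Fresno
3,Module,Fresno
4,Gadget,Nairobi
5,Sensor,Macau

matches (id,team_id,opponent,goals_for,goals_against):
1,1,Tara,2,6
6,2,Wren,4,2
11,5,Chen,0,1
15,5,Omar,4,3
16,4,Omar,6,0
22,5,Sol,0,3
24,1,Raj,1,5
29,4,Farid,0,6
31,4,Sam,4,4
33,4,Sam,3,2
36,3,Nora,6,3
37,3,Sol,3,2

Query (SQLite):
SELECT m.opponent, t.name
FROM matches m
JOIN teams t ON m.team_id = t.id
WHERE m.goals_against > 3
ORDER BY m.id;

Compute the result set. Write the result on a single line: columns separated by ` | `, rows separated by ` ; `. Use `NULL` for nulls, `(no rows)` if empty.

Tara | Gadget ; Raj | Gadget ; Farid | Gadget ; Sam | Gadget

Each matches row matches the teams row where team_id = teams.id.
Then keep rows with m.goals_against > 3.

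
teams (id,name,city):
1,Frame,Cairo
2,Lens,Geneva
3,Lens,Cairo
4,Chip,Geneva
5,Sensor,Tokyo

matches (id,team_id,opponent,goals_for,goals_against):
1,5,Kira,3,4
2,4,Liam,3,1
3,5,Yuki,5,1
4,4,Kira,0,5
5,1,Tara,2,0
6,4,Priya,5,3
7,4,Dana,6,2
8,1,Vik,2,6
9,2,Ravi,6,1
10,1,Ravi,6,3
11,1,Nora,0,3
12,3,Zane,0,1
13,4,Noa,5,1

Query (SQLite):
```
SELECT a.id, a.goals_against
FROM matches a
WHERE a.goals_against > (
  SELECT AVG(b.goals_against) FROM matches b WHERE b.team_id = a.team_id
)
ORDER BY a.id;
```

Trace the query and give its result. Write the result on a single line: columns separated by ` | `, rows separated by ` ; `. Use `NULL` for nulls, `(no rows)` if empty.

1 | 4 ; 4 | 5 ; 6 | 3 ; 8 | 6

For each matches row a, compute AVG(goals_against) over rows sharing a.team_id.
Keep row a if a.goals_against > that per-group AVG.
  team_id=1: AVG(goals_against) = 3.0
  team_id=2: AVG(goals_against) = 1.0
  team_id=3: AVG(goals_against) = 1.0
  team_id=4: AVG(goals_against) = 2.4
  team_id=5: AVG(goals_against) = 2.5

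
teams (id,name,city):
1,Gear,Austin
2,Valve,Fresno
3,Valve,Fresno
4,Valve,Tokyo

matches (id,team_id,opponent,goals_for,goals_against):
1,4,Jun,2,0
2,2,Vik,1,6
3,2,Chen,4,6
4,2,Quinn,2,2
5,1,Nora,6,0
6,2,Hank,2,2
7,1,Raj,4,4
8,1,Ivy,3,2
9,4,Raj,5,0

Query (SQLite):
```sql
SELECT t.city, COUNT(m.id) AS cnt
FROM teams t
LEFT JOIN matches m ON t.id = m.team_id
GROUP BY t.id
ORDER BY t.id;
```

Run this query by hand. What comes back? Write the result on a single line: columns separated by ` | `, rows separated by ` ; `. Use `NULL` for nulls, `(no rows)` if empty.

Austin | 3 ; Fresno | 4 ; Fresno | 0 ; Tokyo | 2

LEFT JOIN keeps every teams row; unmatched ones get NULL for matches columns.
Group by teams.id and compute COUNT(m.id). COUNT(col) of an all-NULL group is 0.
  1: ids {5, 7, 8} → COUNT(m.id)=3
  2: ids {2, 3, 4, 6} → COUNT(m.id)=4
  3: ids {—} → COUNT(m.id)=0
  4: ids {1, 9} → COUNT(m.id)=2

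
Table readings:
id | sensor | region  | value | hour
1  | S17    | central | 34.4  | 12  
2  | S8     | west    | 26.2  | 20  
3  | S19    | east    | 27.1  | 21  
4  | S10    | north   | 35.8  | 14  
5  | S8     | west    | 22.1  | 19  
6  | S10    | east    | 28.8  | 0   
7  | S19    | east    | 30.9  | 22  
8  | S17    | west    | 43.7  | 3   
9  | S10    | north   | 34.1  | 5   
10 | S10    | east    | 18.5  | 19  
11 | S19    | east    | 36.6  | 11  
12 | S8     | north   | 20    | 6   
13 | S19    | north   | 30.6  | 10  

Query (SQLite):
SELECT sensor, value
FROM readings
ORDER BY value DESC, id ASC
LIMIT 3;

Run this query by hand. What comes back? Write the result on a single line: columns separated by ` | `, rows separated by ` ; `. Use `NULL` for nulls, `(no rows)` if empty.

Sort by value desc, tiebreak id asc: (43.7, id=8), (36.6, id=11), (35.8, id=4), (34.4, id=1), (34.1, id=9), (30.9, id=7) …. Take first 3.

S17 | 43.7 ; S19 | 36.6 ; S10 | 35.8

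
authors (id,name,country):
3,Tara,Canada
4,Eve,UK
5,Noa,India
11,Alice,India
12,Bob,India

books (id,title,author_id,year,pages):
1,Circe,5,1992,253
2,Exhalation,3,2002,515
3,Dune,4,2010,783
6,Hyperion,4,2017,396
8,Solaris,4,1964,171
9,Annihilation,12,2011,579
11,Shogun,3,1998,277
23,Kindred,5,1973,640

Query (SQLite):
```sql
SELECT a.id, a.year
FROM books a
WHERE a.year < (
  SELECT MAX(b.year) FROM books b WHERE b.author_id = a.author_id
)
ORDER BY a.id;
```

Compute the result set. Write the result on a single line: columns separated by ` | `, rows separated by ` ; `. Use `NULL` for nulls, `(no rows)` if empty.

3 | 2010 ; 8 | 1964 ; 11 | 1998 ; 23 | 1973

For each books row a, compute MAX(year) over rows sharing a.author_id.
Keep row a if a.year < that per-group MAX.
  author_id=3: MAX(year) = 2002
  author_id=4: MAX(year) = 2017
  author_id=5: MAX(year) = 1992
  author_id=12: MAX(year) = 2011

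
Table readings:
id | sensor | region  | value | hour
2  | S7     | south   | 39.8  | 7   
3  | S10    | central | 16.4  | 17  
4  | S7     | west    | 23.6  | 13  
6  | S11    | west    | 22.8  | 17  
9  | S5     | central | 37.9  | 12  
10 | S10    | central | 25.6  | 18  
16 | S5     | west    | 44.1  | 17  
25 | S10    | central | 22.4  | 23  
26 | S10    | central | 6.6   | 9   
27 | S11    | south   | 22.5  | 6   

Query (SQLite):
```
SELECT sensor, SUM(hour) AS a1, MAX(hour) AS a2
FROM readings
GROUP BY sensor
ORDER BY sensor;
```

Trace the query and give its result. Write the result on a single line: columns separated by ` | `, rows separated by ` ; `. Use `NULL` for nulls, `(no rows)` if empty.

Group readings by sensor.
Per group compute: SUM(hour), MAX(hour).
  S10: ids {3, 10, 25, 26} → SUM(hour)=67, MAX(hour)=23
  S11: ids {6, 27} → SUM(hour)=23, MAX(hour)=17
  S5: ids {9, 16} → SUM(hour)=29, MAX(hour)=17
  S7: ids {2, 4} → SUM(hour)=20, MAX(hour)=13

S10 | 67 | 23 ; S11 | 23 | 17 ; S5 | 29 | 17 ; S7 | 20 | 13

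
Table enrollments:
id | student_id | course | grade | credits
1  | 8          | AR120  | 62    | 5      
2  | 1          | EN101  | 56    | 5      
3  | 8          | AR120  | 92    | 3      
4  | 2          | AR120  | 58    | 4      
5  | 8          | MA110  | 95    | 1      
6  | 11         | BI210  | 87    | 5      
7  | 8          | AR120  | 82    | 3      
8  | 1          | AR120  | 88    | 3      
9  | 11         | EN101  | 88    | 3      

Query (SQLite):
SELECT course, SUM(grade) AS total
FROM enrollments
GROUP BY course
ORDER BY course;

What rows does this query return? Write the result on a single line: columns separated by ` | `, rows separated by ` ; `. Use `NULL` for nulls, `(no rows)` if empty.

AR120 | 382 ; BI210 | 87 ; EN101 | 144 ; MA110 | 95

Partition enrollments by course; compute SUM(grade) within each group.
  AR120: ids {1, 3, 4, 7, 8} → SUM(grade)=382
  BI210: ids {6} → SUM(grade)=87
  EN101: ids {2, 9} → SUM(grade)=144
  MA110: ids {5} → SUM(grade)=95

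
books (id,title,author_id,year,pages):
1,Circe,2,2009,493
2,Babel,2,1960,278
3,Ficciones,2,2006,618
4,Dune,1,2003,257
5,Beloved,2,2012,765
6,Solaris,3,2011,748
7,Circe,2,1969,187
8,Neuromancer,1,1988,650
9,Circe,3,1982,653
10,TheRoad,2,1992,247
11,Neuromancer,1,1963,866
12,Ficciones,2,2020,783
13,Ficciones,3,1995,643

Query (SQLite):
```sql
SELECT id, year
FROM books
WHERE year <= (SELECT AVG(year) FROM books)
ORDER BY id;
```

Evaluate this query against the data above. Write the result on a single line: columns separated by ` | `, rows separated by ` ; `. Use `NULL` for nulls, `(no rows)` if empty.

Scalar subquery: AVG(year) over all books rows = 1993.076923 (≈; comparison uses full precision).
Keep rows where year <= that value.

2 | 1960 ; 7 | 1969 ; 8 | 1988 ; 9 | 1982 ; 10 | 1992 ; 11 | 1963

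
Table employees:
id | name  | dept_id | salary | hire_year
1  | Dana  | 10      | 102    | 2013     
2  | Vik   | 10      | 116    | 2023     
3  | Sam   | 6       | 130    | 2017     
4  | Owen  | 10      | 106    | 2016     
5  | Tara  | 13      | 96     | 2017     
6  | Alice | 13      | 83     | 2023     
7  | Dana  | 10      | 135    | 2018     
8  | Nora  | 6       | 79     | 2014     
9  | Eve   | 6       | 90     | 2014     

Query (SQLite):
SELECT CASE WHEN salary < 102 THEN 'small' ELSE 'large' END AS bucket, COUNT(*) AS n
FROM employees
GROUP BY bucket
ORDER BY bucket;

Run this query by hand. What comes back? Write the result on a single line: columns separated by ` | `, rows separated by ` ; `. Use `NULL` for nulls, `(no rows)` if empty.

large | 5 ; small | 4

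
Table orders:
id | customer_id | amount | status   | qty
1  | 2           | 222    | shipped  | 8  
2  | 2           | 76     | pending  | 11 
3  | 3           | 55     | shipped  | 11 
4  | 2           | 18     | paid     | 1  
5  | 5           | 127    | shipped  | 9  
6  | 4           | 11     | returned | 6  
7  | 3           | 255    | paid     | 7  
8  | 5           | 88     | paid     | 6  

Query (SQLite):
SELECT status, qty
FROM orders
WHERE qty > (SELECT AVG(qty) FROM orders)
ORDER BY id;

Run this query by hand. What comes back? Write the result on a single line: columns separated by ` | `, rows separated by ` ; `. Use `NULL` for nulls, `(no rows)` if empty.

Scalar subquery: AVG(qty) over all orders rows = 7.375.
Keep rows where qty > that value.

shipped | 8 ; pending | 11 ; shipped | 11 ; shipped | 9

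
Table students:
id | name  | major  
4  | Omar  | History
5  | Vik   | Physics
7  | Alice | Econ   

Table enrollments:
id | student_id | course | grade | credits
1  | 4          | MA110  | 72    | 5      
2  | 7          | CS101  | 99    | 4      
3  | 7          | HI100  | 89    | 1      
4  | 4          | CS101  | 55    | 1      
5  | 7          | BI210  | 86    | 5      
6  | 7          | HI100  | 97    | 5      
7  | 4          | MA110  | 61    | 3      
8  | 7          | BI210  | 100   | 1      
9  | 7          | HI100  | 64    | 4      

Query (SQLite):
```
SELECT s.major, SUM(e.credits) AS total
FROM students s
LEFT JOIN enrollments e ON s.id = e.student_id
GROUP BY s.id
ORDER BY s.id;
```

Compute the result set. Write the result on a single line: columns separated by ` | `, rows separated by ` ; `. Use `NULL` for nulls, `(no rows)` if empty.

History | 9 ; Physics | NULL ; Econ | 20

LEFT JOIN keeps every students row; unmatched ones get NULL for enrollments columns.
Group by students.id and compute SUM(e.credits). SUM over an all-NULL group is NULL.
  4: ids {1, 4, 7} → SUM(e.credits)=9
  5: ids {—} → SUM(e.credits)=NULL
  7: ids {2, 3, 5, 6, 8, 9} → SUM(e.credits)=20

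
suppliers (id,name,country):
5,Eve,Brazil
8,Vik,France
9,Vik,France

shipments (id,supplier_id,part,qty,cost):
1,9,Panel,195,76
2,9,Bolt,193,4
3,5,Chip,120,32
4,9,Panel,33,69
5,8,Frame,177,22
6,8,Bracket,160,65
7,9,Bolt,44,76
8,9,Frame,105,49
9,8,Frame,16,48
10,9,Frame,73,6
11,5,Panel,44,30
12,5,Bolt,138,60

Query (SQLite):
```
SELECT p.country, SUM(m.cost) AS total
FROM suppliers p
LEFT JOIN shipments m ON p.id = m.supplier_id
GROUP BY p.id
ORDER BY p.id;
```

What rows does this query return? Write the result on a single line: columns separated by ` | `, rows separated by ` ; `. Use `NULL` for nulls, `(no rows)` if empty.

Brazil | 122 ; France | 135 ; France | 280

LEFT JOIN keeps every suppliers row; unmatched ones get NULL for shipments columns.
Group by suppliers.id and compute SUM(m.cost). SUM over an all-NULL group is NULL.
  5: ids {3, 11, 12} → SUM(m.cost)=122
  8: ids {5, 6, 9} → SUM(m.cost)=135
  9: ids {1, 2, 4, 7, 8, 10} → SUM(m.cost)=280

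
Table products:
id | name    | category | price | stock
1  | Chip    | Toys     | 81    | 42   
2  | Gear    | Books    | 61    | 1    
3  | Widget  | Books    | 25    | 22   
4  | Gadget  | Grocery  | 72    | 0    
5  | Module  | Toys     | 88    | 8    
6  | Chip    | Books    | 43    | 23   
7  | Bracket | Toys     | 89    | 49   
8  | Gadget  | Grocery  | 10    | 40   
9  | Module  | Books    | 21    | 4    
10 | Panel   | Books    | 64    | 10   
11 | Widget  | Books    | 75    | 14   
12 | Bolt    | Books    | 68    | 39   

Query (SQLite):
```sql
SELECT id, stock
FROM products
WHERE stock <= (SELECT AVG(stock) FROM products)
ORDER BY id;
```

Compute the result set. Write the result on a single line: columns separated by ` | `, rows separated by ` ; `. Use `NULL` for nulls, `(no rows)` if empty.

Scalar subquery: AVG(stock) over all products rows = 21.0.
Keep rows where stock <= that value.

2 | 1 ; 4 | 0 ; 5 | 8 ; 9 | 4 ; 10 | 10 ; 11 | 14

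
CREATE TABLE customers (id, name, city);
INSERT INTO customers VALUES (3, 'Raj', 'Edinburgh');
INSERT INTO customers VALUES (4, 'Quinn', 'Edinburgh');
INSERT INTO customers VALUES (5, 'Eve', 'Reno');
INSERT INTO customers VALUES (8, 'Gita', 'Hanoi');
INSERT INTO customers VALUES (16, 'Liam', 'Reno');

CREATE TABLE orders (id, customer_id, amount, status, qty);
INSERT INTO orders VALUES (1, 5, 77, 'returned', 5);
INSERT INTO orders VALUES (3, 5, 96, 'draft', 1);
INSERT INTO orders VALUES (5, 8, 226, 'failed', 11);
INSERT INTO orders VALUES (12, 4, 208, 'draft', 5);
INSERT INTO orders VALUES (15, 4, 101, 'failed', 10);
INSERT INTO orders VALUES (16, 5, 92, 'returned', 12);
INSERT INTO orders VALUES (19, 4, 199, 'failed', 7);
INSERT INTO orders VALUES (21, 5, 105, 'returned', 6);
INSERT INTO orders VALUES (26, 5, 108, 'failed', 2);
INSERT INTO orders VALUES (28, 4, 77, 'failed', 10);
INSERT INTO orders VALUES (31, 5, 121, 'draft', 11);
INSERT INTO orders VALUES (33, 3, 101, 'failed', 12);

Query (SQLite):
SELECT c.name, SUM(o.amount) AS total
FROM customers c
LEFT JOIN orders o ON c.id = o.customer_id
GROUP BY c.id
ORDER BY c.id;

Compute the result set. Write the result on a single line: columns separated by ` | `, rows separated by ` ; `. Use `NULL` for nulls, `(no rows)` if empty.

LEFT JOIN keeps every customers row; unmatched ones get NULL for orders columns.
Group by customers.id and compute SUM(o.amount). SUM over an all-NULL group is NULL.
  3: ids {33} → SUM(o.amount)=101
  4: ids {12, 15, 19, 28} → SUM(o.amount)=585
  5: ids {1, 3, 16, 21, 26, 31} → SUM(o.amount)=599
  8: ids {5} → SUM(o.amount)=226
  16: ids {—} → SUM(o.amount)=NULL

Raj | 101 ; Quinn | 585 ; Eve | 599 ; Gita | 226 ; Liam | NULL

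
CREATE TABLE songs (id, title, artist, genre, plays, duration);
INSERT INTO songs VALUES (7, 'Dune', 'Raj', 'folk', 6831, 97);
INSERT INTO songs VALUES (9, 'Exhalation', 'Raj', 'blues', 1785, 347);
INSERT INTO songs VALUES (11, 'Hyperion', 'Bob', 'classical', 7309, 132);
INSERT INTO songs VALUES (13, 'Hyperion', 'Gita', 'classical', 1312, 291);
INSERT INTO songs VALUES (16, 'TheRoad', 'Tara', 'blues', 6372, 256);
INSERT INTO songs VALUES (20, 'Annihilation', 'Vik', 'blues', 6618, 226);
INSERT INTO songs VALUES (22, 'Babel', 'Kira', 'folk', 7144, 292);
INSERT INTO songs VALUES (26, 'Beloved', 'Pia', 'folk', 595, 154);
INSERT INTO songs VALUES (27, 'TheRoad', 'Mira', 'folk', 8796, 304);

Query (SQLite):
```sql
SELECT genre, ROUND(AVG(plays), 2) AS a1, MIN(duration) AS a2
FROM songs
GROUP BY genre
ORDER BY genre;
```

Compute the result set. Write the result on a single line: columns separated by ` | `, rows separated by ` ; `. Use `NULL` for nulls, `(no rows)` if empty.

Group songs by genre.
Per group compute: ROUND(AVG(plays), 2), MIN(duration).
  blues: ids {9, 16, 20} → ROUND(AVG(plays), 2)=4925, MIN(duration)=226
  classical: ids {11, 13} → ROUND(AVG(plays), 2)=4310.5, MIN(duration)=132
  folk: ids {7, 22, 26, 27} → ROUND(AVG(plays), 2)=5841.5, MIN(duration)=97

blues | 4925 | 226 ; classical | 4310.5 | 132 ; folk | 5841.5 | 97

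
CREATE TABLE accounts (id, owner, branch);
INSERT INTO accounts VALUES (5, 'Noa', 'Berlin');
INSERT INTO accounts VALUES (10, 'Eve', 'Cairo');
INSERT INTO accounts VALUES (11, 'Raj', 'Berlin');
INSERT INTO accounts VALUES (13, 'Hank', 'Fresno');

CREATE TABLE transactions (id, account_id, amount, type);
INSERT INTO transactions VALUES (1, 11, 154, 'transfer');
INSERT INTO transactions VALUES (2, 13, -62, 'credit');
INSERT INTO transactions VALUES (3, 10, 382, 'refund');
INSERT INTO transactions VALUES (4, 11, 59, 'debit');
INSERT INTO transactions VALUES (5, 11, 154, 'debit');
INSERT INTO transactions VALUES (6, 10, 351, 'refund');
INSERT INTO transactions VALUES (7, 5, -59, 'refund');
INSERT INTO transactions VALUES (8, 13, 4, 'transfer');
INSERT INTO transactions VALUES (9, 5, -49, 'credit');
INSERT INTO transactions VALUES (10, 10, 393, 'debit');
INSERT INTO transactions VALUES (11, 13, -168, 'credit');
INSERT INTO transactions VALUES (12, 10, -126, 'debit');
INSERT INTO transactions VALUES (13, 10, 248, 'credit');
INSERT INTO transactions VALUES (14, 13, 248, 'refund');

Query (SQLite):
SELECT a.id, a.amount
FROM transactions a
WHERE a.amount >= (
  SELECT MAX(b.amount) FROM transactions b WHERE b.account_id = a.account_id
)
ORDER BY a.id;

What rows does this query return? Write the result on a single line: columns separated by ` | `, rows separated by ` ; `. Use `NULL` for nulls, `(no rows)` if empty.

1 | 154 ; 5 | 154 ; 9 | -49 ; 10 | 393 ; 14 | 248

For each transactions row a, compute MAX(amount) over rows sharing a.account_id.
Keep row a if a.amount >= that per-group MAX.
  account_id=5: MAX(amount) = -49
  account_id=10: MAX(amount) = 393
  account_id=11: MAX(amount) = 154
  account_id=13: MAX(amount) = 248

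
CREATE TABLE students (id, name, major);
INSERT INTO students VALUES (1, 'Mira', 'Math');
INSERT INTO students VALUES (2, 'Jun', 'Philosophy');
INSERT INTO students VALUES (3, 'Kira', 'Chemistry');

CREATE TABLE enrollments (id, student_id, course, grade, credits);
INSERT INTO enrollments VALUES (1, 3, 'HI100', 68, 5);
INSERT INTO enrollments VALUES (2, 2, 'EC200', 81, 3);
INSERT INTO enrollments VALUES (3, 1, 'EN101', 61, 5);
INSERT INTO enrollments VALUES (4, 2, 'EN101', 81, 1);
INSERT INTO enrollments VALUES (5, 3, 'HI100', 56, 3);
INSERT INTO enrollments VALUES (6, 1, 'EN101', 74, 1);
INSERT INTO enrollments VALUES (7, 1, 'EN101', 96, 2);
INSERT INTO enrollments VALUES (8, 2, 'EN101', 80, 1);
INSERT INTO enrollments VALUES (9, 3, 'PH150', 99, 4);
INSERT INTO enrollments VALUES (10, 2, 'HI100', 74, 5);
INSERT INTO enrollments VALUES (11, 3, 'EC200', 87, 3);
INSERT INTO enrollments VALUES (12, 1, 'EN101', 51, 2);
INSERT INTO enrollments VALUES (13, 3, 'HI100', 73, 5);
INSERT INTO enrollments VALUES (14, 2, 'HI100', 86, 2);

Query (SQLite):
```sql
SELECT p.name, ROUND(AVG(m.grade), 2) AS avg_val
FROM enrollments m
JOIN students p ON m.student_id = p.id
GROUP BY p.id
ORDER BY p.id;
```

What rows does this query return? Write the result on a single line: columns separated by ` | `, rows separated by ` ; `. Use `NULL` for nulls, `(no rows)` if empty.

Mira | 70.5 ; Jun | 80.4 ; Kira | 76.6

Join each enrollments row to its students via student_id.
Group joined rows by students.id; compute ROUND(AVG(m.grade), 2) per group.
  1: ids {3, 6, 7, 12} → ROUND(AVG(m.grade), 2)=70.5
  2: ids {2, 4, 8, 10, 14} → ROUND(AVG(m.grade), 2)=80.4
  3: ids {1, 5, 9, 11, 13} → ROUND(AVG(m.grade), 2)=76.6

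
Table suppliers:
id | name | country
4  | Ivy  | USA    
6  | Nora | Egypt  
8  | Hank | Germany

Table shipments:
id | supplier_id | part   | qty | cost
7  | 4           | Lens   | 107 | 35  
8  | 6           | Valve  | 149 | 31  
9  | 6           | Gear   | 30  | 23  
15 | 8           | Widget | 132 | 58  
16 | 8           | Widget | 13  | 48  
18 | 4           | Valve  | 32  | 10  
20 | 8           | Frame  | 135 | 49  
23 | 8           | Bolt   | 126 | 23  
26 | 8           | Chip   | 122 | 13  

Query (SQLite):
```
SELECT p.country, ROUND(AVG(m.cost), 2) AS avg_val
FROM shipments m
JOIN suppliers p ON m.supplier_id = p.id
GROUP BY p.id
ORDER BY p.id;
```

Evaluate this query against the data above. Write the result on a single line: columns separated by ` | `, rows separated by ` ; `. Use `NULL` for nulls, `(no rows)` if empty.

Join each shipments row to its suppliers via supplier_id.
Group joined rows by suppliers.id; compute ROUND(AVG(m.cost), 2) per group.
  4: ids {7, 18} → ROUND(AVG(m.cost), 2)=22.5
  6: ids {8, 9} → ROUND(AVG(m.cost), 2)=27
  8: ids {15, 16, 20, 23, 26} → ROUND(AVG(m.cost), 2)=38.2

USA | 22.5 ; Egypt | 27 ; Germany | 38.2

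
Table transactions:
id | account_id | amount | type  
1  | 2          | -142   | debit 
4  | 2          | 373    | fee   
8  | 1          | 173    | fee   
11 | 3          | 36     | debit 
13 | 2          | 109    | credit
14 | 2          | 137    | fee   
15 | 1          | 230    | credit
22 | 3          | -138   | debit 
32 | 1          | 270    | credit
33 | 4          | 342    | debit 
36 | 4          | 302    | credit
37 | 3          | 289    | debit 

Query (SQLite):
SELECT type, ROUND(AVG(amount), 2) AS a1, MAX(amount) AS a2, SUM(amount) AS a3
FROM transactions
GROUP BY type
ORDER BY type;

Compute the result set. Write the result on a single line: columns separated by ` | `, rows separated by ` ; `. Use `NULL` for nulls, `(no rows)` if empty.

credit | 227.75 | 302 | 911 ; debit | 77.4 | 342 | 387 ; fee | 227.67 | 373 | 683

Group transactions by type.
Per group compute: ROUND(AVG(amount), 2), MAX(amount), SUM(amount).
  credit: ids {13, 15, 32, 36} → ROUND(AVG(amount), 2)=227.75, MAX(amount)=302, SUM(amount)=911
  debit: ids {1, 11, 22, 33, 37} → ROUND(AVG(amount), 2)=77.4, MAX(amount)=342, SUM(amount)=387
  fee: ids {4, 8, 14} → ROUND(AVG(amount), 2)=227.67, MAX(amount)=373, SUM(amount)=683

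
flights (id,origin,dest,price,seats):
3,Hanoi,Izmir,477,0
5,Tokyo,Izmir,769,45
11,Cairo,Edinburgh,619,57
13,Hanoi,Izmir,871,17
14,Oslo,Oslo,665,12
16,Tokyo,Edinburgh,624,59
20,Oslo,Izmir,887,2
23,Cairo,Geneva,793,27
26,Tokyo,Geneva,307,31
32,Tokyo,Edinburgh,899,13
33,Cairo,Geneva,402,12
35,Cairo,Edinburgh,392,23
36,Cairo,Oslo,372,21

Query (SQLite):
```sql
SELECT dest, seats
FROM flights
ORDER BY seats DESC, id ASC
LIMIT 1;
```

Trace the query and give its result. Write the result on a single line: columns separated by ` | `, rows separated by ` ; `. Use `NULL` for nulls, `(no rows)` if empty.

Sort by seats desc, tiebreak id asc: (59, id=16), (57, id=11), (45, id=5), (31, id=26) …. Take first 1.

Edinburgh | 59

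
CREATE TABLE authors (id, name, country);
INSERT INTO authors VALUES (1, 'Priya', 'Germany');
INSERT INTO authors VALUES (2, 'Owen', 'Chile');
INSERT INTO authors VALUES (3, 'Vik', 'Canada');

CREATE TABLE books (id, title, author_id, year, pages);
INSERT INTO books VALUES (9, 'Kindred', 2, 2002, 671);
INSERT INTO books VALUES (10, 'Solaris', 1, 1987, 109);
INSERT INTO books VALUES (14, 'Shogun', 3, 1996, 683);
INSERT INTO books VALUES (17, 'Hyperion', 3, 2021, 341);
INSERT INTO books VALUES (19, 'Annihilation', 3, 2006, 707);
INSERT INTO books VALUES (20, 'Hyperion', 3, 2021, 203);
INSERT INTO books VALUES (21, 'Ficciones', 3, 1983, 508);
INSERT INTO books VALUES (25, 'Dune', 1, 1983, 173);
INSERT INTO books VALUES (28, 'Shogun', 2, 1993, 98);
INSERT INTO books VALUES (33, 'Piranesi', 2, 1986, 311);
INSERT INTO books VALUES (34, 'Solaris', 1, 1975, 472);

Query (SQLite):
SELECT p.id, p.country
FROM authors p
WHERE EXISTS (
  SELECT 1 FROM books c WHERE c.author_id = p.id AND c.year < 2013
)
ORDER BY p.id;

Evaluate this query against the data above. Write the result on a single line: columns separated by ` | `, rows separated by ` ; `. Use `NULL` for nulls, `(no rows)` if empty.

For each authors row, check whether any books with matching author_id has year < 2013.
Keep rows where that is true.

1 | Germany ; 2 | Chile ; 3 | Canada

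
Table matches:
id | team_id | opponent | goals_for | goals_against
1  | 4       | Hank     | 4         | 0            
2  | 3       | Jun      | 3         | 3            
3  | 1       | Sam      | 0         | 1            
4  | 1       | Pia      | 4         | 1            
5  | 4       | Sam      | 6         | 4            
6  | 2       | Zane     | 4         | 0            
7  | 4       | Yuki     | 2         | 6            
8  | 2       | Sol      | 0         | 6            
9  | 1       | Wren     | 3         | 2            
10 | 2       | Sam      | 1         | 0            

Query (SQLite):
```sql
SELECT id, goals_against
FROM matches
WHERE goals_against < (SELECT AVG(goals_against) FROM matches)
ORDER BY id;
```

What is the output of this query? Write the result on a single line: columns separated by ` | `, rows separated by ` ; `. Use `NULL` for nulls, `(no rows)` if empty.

Scalar subquery: AVG(goals_against) over all matches rows = 2.3.
Keep rows where goals_against < that value.

1 | 0 ; 3 | 1 ; 4 | 1 ; 6 | 0 ; 9 | 2 ; 10 | 0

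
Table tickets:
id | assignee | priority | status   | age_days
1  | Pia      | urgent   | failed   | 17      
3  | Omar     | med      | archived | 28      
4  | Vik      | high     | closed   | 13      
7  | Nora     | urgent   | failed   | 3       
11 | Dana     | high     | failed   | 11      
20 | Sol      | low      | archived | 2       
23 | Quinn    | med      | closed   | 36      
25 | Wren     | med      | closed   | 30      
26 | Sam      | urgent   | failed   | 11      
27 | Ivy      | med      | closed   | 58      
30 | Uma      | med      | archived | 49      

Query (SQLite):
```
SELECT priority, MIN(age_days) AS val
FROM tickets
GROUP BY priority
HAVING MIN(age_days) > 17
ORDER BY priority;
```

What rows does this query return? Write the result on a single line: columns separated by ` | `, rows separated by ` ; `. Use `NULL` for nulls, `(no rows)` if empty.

Partition tickets by priority; compute MIN(age_days) within each group.
HAVING: keep groups where MIN(age_days) > 17.
  high: ids {4, 11} → MIN(age_days)=11
  low: ids {20} → MIN(age_days)=2
  med: ids {3, 23, 25, 27, 30} → MIN(age_days)=28
  urgent: ids {1, 7, 26} → MIN(age_days)=3

med | 28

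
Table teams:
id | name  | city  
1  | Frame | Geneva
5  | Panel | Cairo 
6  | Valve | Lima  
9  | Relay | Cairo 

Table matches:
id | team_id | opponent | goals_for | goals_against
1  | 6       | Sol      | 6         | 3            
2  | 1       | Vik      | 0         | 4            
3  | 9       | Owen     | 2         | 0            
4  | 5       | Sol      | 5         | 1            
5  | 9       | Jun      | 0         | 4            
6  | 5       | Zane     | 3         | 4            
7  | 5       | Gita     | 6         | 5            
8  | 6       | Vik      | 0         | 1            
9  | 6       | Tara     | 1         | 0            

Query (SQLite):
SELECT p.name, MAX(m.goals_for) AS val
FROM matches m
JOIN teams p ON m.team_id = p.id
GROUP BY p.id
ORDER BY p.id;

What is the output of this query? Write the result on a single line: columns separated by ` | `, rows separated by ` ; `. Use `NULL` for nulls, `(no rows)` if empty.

Frame | 0 ; Panel | 6 ; Valve | 6 ; Relay | 2

Join each matches row to its teams via team_id.
Group joined rows by teams.id; compute MAX(m.goals_for) per group.
  1: ids {2} → MAX(m.goals_for)=0
  5: ids {4, 6, 7} → MAX(m.goals_for)=6
  6: ids {1, 8, 9} → MAX(m.goals_for)=6
  9: ids {3, 5} → MAX(m.goals_for)=2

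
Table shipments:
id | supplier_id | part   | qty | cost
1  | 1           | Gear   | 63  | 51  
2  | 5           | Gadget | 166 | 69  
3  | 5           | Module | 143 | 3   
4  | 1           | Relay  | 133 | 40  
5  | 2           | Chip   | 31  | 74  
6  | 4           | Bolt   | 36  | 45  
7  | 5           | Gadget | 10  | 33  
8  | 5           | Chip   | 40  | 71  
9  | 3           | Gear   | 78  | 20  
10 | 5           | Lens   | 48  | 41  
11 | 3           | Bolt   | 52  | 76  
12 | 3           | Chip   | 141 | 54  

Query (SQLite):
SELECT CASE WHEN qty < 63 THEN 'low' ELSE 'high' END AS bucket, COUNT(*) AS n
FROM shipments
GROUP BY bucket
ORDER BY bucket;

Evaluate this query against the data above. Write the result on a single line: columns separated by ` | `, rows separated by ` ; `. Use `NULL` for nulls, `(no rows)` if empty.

Bucket rows by qty < 63 → 'low' else 'high'; count each bucket.

high | 6 ; low | 6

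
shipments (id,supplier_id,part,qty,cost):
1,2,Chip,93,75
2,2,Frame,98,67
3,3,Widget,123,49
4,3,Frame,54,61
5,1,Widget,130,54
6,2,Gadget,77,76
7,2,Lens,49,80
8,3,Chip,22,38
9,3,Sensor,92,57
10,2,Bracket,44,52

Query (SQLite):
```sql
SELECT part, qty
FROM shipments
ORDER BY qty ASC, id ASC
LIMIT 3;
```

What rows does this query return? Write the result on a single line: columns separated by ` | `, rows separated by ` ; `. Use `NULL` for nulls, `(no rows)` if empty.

Sort by qty asc, tiebreak id asc: (22, id=8), (44, id=10), (49, id=7), (54, id=4), (77, id=6), (92, id=9) …. Take first 3.

Chip | 22 ; Bracket | 44 ; Lens | 49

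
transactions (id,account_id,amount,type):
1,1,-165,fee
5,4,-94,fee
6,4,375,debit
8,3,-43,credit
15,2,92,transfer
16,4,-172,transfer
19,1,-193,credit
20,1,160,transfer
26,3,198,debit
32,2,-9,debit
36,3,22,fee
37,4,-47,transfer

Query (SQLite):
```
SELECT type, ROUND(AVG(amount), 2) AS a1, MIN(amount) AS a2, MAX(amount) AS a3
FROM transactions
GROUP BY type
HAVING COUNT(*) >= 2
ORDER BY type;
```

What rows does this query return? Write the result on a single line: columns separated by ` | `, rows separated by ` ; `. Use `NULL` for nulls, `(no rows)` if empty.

credit | -118 | -193 | -43 ; debit | 188 | -9 | 375 ; fee | -79 | -165 | 22 ; transfer | 8.25 | -172 | 160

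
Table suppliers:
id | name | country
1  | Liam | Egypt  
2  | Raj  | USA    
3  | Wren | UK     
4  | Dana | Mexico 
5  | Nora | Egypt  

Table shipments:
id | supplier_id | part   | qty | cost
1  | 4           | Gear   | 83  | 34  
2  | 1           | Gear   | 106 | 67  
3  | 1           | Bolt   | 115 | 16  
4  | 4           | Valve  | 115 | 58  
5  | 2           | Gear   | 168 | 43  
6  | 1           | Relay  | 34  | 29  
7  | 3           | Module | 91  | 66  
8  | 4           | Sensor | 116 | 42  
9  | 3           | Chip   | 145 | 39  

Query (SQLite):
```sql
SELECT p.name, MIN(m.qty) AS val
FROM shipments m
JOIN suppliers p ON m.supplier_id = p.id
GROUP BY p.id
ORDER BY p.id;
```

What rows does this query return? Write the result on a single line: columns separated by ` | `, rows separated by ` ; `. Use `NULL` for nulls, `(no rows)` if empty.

Liam | 34 ; Raj | 168 ; Wren | 91 ; Dana | 83

Join each shipments row to its suppliers via supplier_id.
Group joined rows by suppliers.id; compute MIN(m.qty) per group.
  1: ids {2, 3, 6} → MIN(m.qty)=34
  2: ids {5} → MIN(m.qty)=168
  3: ids {7, 9} → MIN(m.qty)=91
  4: ids {1, 4, 8} → MIN(m.qty)=83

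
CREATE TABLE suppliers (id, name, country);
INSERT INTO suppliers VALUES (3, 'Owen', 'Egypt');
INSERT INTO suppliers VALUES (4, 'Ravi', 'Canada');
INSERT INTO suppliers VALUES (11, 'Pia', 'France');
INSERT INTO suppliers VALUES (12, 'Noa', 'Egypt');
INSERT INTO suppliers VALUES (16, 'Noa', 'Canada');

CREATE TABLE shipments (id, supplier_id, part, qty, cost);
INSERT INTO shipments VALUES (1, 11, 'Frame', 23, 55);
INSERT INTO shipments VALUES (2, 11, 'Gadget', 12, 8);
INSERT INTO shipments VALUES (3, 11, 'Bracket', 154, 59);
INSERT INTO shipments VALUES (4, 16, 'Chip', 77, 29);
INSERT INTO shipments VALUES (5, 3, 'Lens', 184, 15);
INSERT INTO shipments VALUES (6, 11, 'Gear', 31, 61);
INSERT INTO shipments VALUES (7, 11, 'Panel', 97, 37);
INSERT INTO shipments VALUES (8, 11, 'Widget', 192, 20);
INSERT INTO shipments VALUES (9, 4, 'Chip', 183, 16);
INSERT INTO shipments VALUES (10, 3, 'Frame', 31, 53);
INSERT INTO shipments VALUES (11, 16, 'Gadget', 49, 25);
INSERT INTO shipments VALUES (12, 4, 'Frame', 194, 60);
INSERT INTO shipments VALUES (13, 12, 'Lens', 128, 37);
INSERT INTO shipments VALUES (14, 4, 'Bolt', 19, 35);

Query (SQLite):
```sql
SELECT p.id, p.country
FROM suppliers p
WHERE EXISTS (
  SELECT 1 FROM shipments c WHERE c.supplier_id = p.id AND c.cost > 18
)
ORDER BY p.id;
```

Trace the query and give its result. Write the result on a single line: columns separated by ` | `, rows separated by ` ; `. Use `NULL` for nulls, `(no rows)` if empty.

3 | Egypt ; 4 | Canada ; 11 | France ; 12 | Egypt ; 16 | Canada

For each suppliers row, check whether any shipments with matching supplier_id has cost > 18.
Keep rows where that is true.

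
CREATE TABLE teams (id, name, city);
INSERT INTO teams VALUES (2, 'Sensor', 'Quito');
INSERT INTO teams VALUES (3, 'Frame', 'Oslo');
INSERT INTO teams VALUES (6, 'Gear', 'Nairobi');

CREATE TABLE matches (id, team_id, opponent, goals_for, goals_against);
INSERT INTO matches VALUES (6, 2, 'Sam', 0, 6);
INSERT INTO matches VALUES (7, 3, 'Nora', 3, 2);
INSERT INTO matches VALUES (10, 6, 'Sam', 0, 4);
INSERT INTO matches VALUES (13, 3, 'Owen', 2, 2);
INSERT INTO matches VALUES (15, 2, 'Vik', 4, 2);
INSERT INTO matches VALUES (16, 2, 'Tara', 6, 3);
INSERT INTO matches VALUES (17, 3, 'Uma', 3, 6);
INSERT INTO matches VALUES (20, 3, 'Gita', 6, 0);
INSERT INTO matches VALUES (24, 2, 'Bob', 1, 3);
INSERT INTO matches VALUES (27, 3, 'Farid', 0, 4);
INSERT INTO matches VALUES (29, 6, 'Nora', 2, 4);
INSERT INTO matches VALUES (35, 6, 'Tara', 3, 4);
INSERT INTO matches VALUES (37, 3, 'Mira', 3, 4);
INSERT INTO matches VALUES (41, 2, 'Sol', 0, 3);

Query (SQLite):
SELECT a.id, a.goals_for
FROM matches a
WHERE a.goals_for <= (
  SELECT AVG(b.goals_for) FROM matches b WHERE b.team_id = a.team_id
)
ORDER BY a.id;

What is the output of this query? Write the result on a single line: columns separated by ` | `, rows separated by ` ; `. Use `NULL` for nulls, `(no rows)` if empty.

6 | 0 ; 10 | 0 ; 13 | 2 ; 24 | 1 ; 27 | 0 ; 41 | 0

For each matches row a, compute AVG(goals_for) over rows sharing a.team_id.
Keep row a if a.goals_for <= that per-group AVG.
  team_id=2: AVG(goals_for) = 2.2
  team_id=3: AVG(goals_for) = 2.833333
  team_id=6: AVG(goals_for) = 1.666667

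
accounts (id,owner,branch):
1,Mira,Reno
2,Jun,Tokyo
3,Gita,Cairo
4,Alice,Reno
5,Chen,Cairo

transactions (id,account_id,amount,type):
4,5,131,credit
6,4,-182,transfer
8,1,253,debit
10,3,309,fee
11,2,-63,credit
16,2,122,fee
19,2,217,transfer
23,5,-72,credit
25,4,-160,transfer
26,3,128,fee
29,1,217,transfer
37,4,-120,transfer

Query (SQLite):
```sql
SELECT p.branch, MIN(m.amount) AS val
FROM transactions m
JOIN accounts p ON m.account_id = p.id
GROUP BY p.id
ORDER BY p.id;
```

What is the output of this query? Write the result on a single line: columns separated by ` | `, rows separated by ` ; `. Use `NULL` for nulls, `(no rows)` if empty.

Reno | 217 ; Tokyo | -63 ; Cairo | 128 ; Reno | -182 ; Cairo | -72

Join each transactions row to its accounts via account_id.
Group joined rows by accounts.id; compute MIN(m.amount) per group.
  1: ids {8, 29} → MIN(m.amount)=217
  2: ids {11, 16, 19} → MIN(m.amount)=-63
  3: ids {10, 26} → MIN(m.amount)=128
  4: ids {6, 25, 37} → MIN(m.amount)=-182
  5: ids {4, 23} → MIN(m.amount)=-72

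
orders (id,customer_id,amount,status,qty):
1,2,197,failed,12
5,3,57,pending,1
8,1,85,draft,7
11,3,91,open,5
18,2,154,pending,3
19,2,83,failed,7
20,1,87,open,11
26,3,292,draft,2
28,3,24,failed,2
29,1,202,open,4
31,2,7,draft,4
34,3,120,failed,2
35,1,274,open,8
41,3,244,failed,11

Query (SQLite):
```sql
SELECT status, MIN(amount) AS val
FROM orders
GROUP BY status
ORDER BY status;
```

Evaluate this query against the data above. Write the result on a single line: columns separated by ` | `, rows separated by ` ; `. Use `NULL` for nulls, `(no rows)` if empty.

Partition orders by status; compute MIN(amount) within each group.
  draft: ids {8, 26, 31} → MIN(amount)=7
  failed: ids {1, 19, 28, 34, 41} → MIN(amount)=24
  open: ids {11, 20, 29, 35} → MIN(amount)=87
  pending: ids {5, 18} → MIN(amount)=57

draft | 7 ; failed | 24 ; open | 87 ; pending | 57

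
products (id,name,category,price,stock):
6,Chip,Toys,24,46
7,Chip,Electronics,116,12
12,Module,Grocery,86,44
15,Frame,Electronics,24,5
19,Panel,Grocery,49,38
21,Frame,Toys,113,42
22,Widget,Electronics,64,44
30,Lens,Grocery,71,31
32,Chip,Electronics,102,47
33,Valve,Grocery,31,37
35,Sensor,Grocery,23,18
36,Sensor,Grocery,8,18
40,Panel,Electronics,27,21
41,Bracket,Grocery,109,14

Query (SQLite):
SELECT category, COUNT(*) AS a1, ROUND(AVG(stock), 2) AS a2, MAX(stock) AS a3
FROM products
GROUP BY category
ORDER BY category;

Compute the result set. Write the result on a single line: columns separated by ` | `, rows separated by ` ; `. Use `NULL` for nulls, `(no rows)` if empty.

Electronics | 5 | 25.8 | 47 ; Grocery | 7 | 28.57 | 44 ; Toys | 2 | 44 | 46

Group products by category.
Per group compute: COUNT(*), ROUND(AVG(stock), 2), MAX(stock).
  Electronics: ids {7, 15, 22, 32, 40} → COUNT(*)=5, ROUND(AVG(stock), 2)=25.8, MAX(stock)=47
  Grocery: ids {12, 19, 30, 33, 35, 36, 41} → COUNT(*)=7, ROUND(AVG(stock), 2)=28.57, MAX(stock)=44
  Toys: ids {6, 21} → COUNT(*)=2, ROUND(AVG(stock), 2)=44, MAX(stock)=46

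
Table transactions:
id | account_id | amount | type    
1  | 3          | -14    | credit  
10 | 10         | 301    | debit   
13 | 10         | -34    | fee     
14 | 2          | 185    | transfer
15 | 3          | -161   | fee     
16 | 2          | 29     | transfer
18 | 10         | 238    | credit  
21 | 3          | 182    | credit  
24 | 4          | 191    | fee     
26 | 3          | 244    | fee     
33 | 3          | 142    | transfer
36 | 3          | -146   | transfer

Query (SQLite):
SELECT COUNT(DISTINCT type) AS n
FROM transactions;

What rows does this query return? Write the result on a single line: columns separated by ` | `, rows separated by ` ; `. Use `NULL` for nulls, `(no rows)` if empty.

4

Count distinct non-NULL type values.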